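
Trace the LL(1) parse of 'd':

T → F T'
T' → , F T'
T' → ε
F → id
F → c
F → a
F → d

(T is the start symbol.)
Stack is shown with the top on the left.

Stack   Input  Action
---------------------
T $     d $    output T → F T'
F T' $  d $    output F → d
d T' $  d $    match 'd'
T' $    $      output T' → ε
$       $      accept

The string is accepted.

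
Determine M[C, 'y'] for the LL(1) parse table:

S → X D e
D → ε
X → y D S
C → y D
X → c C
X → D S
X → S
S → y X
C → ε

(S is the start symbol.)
C → y D

To find M[C, 'y'], we find productions for C where 'y' is in the predict set (PREDICT(N → α) = (FIRST(α) \ {ε}) ∪ (FOLLOW(N) if α ⇒* ε)).

Relevant sets:
  FOLLOW(C) = { $, 'e' }

C → y D: PREDICT = { 'y' }
  'y' is in predict set, so this production goes in M[C, 'y']
C → ε: PREDICT = { $, 'e' }

M[C, 'y'] = C → y D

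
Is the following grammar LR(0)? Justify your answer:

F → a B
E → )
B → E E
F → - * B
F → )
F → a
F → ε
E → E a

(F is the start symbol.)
No. Shift-reduce conflict between [F → .] and [F → . )]

Augment with F' → F and build the canonical LR(0) collection (I0 = CLOSURE({[F' → . F]}), then GOTO on every symbol after a dot until no new states appear). It has 12 states:
  I0: { [F → . )], [F → . - * B], [F → . a B], [F → . a], [F → .], [F' → . F] }  — shift, reduce
  I1: { [F → ) .] }  — reduce
  I2: { [F → - . * B] }  — shift
  I3: { [F' → F .] }  — accept
  I4: { [B → . E E], [E → . )], [E → . E a], [F → a . B], [F → a .] }  — shift, reduce
  I5: { [E → ) .] }  — reduce
  I6: { [F → a B .] }  — reduce
  I7: { [B → E . E], [E → . )], [E → . E a], [E → E . a] }  — shift
  I8: { [B → E E .], [E → E . a] }  — shift, reduce
  I9: { [E → E a .] }  — reduce
  I10: { [B → . E E], [E → . )], [E → . E a], [F → - * . B] }  — shift
  I11: { [F → - * B .] }  — reduce

Conflict in state I0:
  Shift-reduce conflict between [F → .] and [F → . )]
So the grammar is NOT LR(0).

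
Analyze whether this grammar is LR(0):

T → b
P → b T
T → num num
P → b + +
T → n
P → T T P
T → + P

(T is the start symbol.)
No. Shift-reduce conflict between [T → b .] and [P → b . + +]

A grammar is LR(0) if no state in the canonical LR(0) collection has:
  - both a shift item (dot before a terminal) and a complete item (shift-reduce conflict), or
  - two or more complete items (reduce-reduce conflict; the accept item [T' → T .] counts as a complete item here).

Augment with T' → T and build the canonical LR(0) collection (I0 = CLOSURE({[T' → . T]}), then GOTO on every symbol after a dot until no new states appear). It has 15 states:
  I0: { [T → . + P], [T → . b], [T → . n], [T → . num num], [T' → . T] }  — shift
  I1: { [P → . T T P], [P → . b + +], [P → . b T], [T → + . P], [T → . + P], [T → . b], [T → . n], [T → . num num] }  — shift
  I2: { [T' → T .] }  — accept
  I3: { [T → b .] }  — reduce
  I4: { [T → n .] }  — reduce
  I5: { [T → num . num] }  — shift
  I6: { [T → num num .] }  — reduce
  I7: { [T → + P .] }  — reduce
  I8: { [P → T . T P], [T → . + P], [T → . b], [T → . n], [T → . num num] }  — shift
  I9: { [P → b . + +], [P → b . T], [T → . + P], [T → . b], [T → . n], [T → . num num], [T → b .] }  — shift, reduce
  I10: { [P → . T T P], [P → . b + +], [P → . b T], [P → b + . +], [T → + . P], [T → . + P], [T → . b], [T → . n], [T → . num num] }  — shift
  I11: { [P → b T .] }  — reduce
  I12: { [P → . T T P], [P → . b + +], [P → . b T], [P → b + + .], [T → + . P], [T → . + P], [T → . b], [T → . n], [T → . num num] }  — shift, reduce
  I13: { [P → . T T P], [P → . b + +], [P → . b T], [P → T T . P], [T → . + P], [T → . b], [T → . n], [T → . num num] }  — shift
  I14: { [P → T T P .] }  — reduce

Conflict in state I9:
  Shift-reduce conflict between [T → b .] and [P → b . + +]
So the grammar is NOT LR(0).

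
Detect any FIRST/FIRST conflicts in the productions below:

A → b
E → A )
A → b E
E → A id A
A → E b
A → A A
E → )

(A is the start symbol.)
FIRST sets of the non-terminals at (or reachable through a nullable prefix from) the front of some alternative:
  FIRST(E) = { ')', 'b' }
  FIRST(A) = { ')', 'b' }

Productions for A:
  A → b: FIRST = { 'b' }
  A → b E: FIRST = { 'b' }
  A → E b: FIRST = { ')', 'b' }
  A → A A: FIRST = { ')', 'b' }
Productions for E:
  E → A ): FIRST = { ')', 'b' }
  E → A id A: FIRST = { ')', 'b' }
  E → ): FIRST = { ')' }

Conflict for A: A → b and A → b E
  Overlap: { 'b' }
Conflict for A: A → b and A → E b
  Overlap: { 'b' }
Conflict for A: A → b and A → A A
  Overlap: { 'b' }
Conflict for A: A → b E and A → E b
  Overlap: { 'b' }
Conflict for A: A → b E and A → A A
  Overlap: { 'b' }
Conflict for A: A → E b and A → A A
  Overlap: { ')', 'b' }
Conflict for E: E → A ) and E → A id A
  Overlap: { ')', 'b' }
Conflict for E: E → A ) and E → )
  Overlap: { ')' }
Conflict for E: E → A id A and E → )
  Overlap: { ')' }

Answer: Yes. A → b / A → b E on { 'b' }; A → b / A → E b on { 'b' }; A → b / A → A A on { 'b' }; A → b E / A → E b on { 'b' }; A → b E / A → A A on { 'b' }; A → E b / A → A A on { ')', 'b' }; E → A ')' / E → A id A on { ')', 'b' }; E → A ')' / E → ')' on { ')' }; E → A id A / E → ')' on { ')' }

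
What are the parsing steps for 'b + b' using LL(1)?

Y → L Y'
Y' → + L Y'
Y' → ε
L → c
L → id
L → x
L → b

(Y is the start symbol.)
LL(1) parsing maintains a stack (initially the start symbol over $) and the input. At each step: if the stack top is a terminal, match it against the current input token; if it is a non-terminal N, replace it with the RHS of M[N, lookahead] (the unique production whose predict set contains the lookahead).

Stack is shown with the top on the left.

Stack     Input    Action
-------------------------
Y $       b + b $  output Y → L Y'
L Y' $    b + b $  output L → b
b Y' $    b + b $  match 'b'
Y' $      + b $    output Y' → + L Y'
+ L Y' $  + b $    match '+'
L Y' $    b $      output L → b
b Y' $    b $      match 'b'
Y' $      $        output Y' → ε
$         $        accept

The string is accepted.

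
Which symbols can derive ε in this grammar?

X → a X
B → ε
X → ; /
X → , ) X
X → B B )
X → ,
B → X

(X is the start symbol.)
{ 'B' }

A non-terminal is nullable if it can derive ε (the empty string): either it has an ε-production, or it has a production whose right-hand side consists entirely of nullable non-terminals.

ε-productions: B → ε
So B is immediately nullable.
No further non-terminal can be added: every production for the remaining non-terminals contains a terminal or a non-nullable non-terminal.
Nullable = { 'B' }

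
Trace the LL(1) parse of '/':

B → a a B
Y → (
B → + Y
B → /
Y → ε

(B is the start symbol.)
LL(1) parsing maintains a stack (initially the start symbol over $) and the input. At each step: if the stack top is a terminal, match it against the current input token; if it is a non-terminal N, replace it with the RHS of M[N, lookahead] (the unique production whose predict set contains the lookahead).

Stack is shown with the top on the left.

Stack  Input  Action
--------------------
B $    / $    output B → /
/ $    / $    match '/'
$      $      accept

The string is accepted.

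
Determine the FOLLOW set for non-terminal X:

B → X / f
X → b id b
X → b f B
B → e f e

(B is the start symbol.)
{ '/' }

To compute FOLLOW(X), find every occurrence of X on a right-hand side N → α X β: add FIRST(β) \ {ε}, and if β is empty or nullable also add FOLLOW(N). Iterate to a fixed point.

In B → X / f: X is followed by '/' f, add FIRST('/' f) \ {ε} = { '/' }

Taking the union: FOLLOW(X) = { '/' }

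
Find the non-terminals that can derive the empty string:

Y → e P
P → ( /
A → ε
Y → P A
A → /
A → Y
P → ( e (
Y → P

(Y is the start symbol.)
{ 'A' }

A non-terminal is nullable if it can derive ε (the empty string): either it has an ε-production, or it has a production whose right-hand side consists entirely of nullable non-terminals.

ε-productions: A → ε
So A is immediately nullable.
No further non-terminal can be added: every production for the remaining non-terminals contains a terminal or a non-nullable non-terminal.
Nullable = { 'A' }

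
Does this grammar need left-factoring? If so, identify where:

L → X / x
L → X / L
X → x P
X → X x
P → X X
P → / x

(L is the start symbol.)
Left-factoring is needed when two productions for the same non-terminal
share a common prefix on the right-hand side.

Productions for L:
  L → X / x
  L → X / L
Productions for X:
  X → x P
  X → X x
Productions for P:
  P → X X
  P → / x

Found common prefix 'X /' in productions for L

Answer: Yes, L has productions with common prefix 'X /'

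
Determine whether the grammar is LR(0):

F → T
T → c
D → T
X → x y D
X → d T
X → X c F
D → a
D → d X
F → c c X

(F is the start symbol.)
A grammar is LR(0) if no state in the canonical LR(0) collection has:
  - both a shift item (dot before a terminal) and a complete item (shift-reduce conflict), or
  - two or more complete items (reduce-reduce conflict; the accept item [F' → F .] counts as a complete item here).

Augment with F' → F and build the canonical LR(0) collection (I0 = CLOSURE({[F' → . F]}), then GOTO on every symbol after a dot until no new states appear). It has 18 states:
  I0: { [F → . T], [F → . c c X], [F' → . F], [T → . c] }  — shift
  I1: { [F' → F .] }  — accept
  I2: { [F → T .] }  — reduce
  I3: { [F → c . c X], [T → c .] }  — shift, reduce
  I4: { [F → c c . X], [X → . X c F], [X → . d T], [X → . x y D] }  — shift
  I5: { [F → c c X .], [X → X . c F] }  — shift, reduce
  I6: { [T → . c], [X → d . T] }  — shift
  I7: { [X → x . y D] }  — shift
  I8: { [D → . T], [D → . a], [D → . d X], [T → . c], [X → x y . D] }  — shift
  I9: { [X → x y D .] }  — reduce
  I10: { [D → T .] }  — reduce
  I11: { [D → a .] }  — reduce
  I12: { [T → c .] }  — reduce
  I13: { [D → d . X], [X → . X c F], [X → . d T], [X → . x y D] }  — shift
  I14: { [D → d X .], [X → X . c F] }  — shift, reduce
  I15: { [F → . T], [F → . c c X], [T → . c], [X → X c . F] }  — shift
  I16: { [X → X c F .] }  — reduce
  I17: { [X → d T .] }  — reduce

Conflict in state I3:
  Shift-reduce conflict between [T → c .] and [F → c . c X]
So the grammar is NOT LR(0).

Answer: No. Shift-reduce conflict between [T → c .] and [F → c . c X]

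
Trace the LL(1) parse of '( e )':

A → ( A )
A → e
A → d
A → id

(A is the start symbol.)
LL(1) parsing maintains a stack (initially the start symbol over $) and the input. At each step: if the stack top is a terminal, match it against the current input token; if it is a non-terminal N, replace it with the RHS of M[N, lookahead] (the unique production whose predict set contains the lookahead).

Stack is shown with the top on the left.

Stack    Input    Action
------------------------
A $      ( e ) $  output A → ( A )
( A ) $  ( e ) $  match '('
A ) $    e ) $    output A → e
e ) $    e ) $    match 'e'
) $      ) $      match ')'
$        $        accept

The string is accepted.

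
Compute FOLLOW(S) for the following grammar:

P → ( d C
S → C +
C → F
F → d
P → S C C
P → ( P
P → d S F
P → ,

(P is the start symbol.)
In P → S C C: S is followed by C C, add FIRST(C C) \ {ε} = { 'd' }
In P → d S F: S is followed by F, add FIRST(F) \ {ε} = { 'd' }

Taking the union: FOLLOW(S) = { 'd' }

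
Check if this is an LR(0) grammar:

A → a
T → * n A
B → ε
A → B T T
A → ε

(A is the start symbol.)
Augment with A' → A and build the canonical LR(0) collection (I0 = CLOSURE({[A' → . A]}), then GOTO on every symbol after a dot until no new states appear). It has 9 states:
  I0: { [A → . B T T], [A → . a], [A → .], [A' → . A], [B → .] }  — shift, 2 reduces
  I1: { [A' → A .] }  — accept
  I2: { [A → B . T T], [T → . * n A] }  — shift
  I3: { [A → a .] }  — reduce
  I4: { [T → * . n A] }  — shift
  I5: { [A → B T . T], [T → . * n A] }  — shift
  I6: { [A → B T T .] }  — reduce
  I7: { [A → . B T T], [A → . a], [A → .], [B → .], [T → * n . A] }  — shift, 2 reduces
  I8: { [T → * n A .] }  — reduce

Conflict in state I0:
  Shift-reduce conflict between [A → .] and [A → . a]
So the grammar is NOT LR(0).

Answer: No. Shift-reduce conflict between [A → .] and [A → . a]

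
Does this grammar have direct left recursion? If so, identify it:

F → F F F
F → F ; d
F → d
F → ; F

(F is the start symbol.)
Direct left recursion occurs when N → N α for some non-terminal N (the right-hand side begins with the left-hand side itself).

F → F F F: LEFT RECURSIVE (starts with F)
F → F ; d: LEFT RECURSIVE (starts with F)
F → d: starts with d
F → ; F: starts with ';'

The grammar has direct left recursion on: F.

Answer: Yes, F is left-recursive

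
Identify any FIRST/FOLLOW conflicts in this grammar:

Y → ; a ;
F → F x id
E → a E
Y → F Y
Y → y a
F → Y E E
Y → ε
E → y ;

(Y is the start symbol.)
Nullable non-terminals: Y.
FIRST sets used below: FIRST(F) = { ';', 'a', 'y' }

Y: nullable alternative(s) Y → ε; FOLLOW(Y) = { $, 'a', 'y' }
  Y → ; a ;: FIRST \ {ε} = { ';' } — disjoint from FOLLOW(Y)
  Y → F Y: FIRST \ {ε} = { ';', 'a', 'y' } — overlaps FOLLOW(Y) on { 'a', 'y' }: CONFLICT
  Y → y a: FIRST \ {ε} = { 'y' } — overlaps FOLLOW(Y) on { 'y' }: CONFLICT
  Y → ε: FIRST \ {ε} = { } — this is the only nullable alternative, skip

E, F have no nullable alternative, so no FIRST/FOLLOW check is needed there.

So the grammar has 2 FIRST/FOLLOW conflicts (marked CONFLICT above).

Answer: Yes. Y → F Y with FOLLOW(Y) on { 'a', 'y' }; Y → y a with FOLLOW(Y) on { 'y' }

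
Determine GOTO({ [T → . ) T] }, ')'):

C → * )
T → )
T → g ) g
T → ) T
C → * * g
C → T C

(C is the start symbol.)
{ [T → ) . T], [T → . ) T], [T → . )], [T → . g ) g] }

GOTO(I, ')') = CLOSURE({ [A → αX.β] : [A → α.Xβ] ∈ I, X = ')' })

Items with dot before ')', with the dot advanced:
  [T → . ) T] → [T → ) . T]
Closure of the advanced items:
  [T → ) . T] has the dot before T: add [T → . )], [T → . g ) g], [T → . ) T]

GOTO = { [T → ) . T], [T → . ) T], [T → . )], [T → . g ) g] }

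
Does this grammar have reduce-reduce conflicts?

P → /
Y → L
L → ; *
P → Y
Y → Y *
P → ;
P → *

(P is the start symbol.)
No reduce-reduce conflicts

A reduce-reduce conflict occurs when an LR(0) state has two complete items [A → α .] and [B → β .] — both call for a reduction, and with no lookahead the parser cannot choose between them.

Augment with P' → P and build the canonical LR(0) collection (I0 = CLOSURE({[P' → . P]}), then GOTO on every symbol after a dot until no new states appear). It has 9 states:
  I0: { [L → . ; *], [P → . *], [P → . /], [P → . ;], [P → . Y], [P' → . P], [Y → . L], [Y → . Y *] }  — shift
  I1: { [P → * .] }  — reduce
  I2: { [P → / .] }  — reduce
  I3: { [L → ; . *], [P → ; .] }  — shift, reduce
  I4: { [Y → L .] }  — reduce
  I5: { [P' → P .] }  — accept
  I6: { [P → Y .], [Y → Y . *] }  — shift, reduce
  I7: { [Y → Y * .] }  — reduce
  I8: { [L → ; * .] }  — reduce

No state contains more than one complete item.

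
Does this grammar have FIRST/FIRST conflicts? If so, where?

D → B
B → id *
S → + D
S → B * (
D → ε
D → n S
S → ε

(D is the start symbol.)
No FIRST/FIRST conflicts.

A FIRST/FIRST conflict occurs when two productions N → α and N → β for the same non-terminal have FIRST(α) ∩ FIRST(β) ≠ ∅ (with ε ∈ FIRST of a nullable right-hand side, so two nullable alternatives also conflict).

FIRST sets of the non-terminals at (or reachable through a nullable prefix from) the front of some alternative:
  FIRST(B) = { 'id' }

Productions for D:
  D → B: FIRST = { 'id' }
  D → ε: FIRST = { ε }
  D → n S: FIRST = { 'n' }
Productions for S:
  S → + D: FIRST = { '+' }
  S → B * (: FIRST = { 'id' }
  S → ε: FIRST = { ε }
B has only one production, so no FIRST/FIRST conflict is possible there.

All alternatives of each non-terminal have pairwise disjoint FIRST sets.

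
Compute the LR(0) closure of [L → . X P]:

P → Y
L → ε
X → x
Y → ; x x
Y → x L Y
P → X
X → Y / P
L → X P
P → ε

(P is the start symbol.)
{ [L → . X P], [X → . Y / P], [X → . x], [Y → . ; x x], [Y → . x L Y] }

Start with: [L → . X P]
  [L → . X P] has the dot before X: add [X → . x], [X → . Y / P]
  [X → . Y / P] has the dot before Y: add [Y → . ; x x], [Y → . x L Y]
No further items can be added.

CLOSURE = { [L → . X P], [X → . Y / P], [X → . x], [Y → . ; x x], [Y → . x L Y] }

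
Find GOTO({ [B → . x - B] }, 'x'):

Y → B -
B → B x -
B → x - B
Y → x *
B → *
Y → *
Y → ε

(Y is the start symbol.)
GOTO(I, 'x') = CLOSURE({ [A → αX.β] : [A → α.Xβ] ∈ I, X = 'x' })

Items with dot before 'x', with the dot advanced:
  [B → . x - B] → [B → x . - B]
Closure adds nothing (no advanced item has the dot before a non-terminal).

GOTO = { [B → x . - B] }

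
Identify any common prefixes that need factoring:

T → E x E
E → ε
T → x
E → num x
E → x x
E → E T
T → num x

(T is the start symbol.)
No, left-factoring is not needed

Left-factoring is needed when two productions for the same non-terminal
share a common prefix on the right-hand side.

Productions for T:
  T → E x E
  T → x
  T → num x
Productions for E:
  E → ε
  E → num x
  E → x x
  E → E T

No common prefixes found.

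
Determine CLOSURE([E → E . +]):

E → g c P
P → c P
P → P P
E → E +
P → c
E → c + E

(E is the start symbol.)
{ [E → E . +] }

Start with: [E → E . +]
The dot precedes the terminal '+', so nothing is added.

CLOSURE = { [E → E . +] }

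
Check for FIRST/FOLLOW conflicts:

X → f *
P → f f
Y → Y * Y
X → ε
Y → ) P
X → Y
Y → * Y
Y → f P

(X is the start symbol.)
A FIRST/FOLLOW conflict occurs when a non-terminal N has a nullable alternative N → β (β ⇒* ε) and another alternative N → α with FIRST(α) ∩ FOLLOW(N) ≠ ∅: on such a lookahead the parser cannot decide between expanding α and letting N vanish via β.

Nullable non-terminals: X.
FIRST sets used below: FIRST(Y) = { ')', '*', 'f' }

X: nullable alternative(s) X → ε; FOLLOW(X) = { $ }
  X → f *: FIRST \ {ε} = { 'f' } — disjoint from FOLLOW(X)
  X → ε: FIRST \ {ε} = { } — this is the only nullable alternative, skip
  X → Y: FIRST \ {ε} = { ')', '*', 'f' } — disjoint from FOLLOW(X)

P, Y have no nullable alternative, so no FIRST/FOLLOW check is needed there.

No FIRST/FOLLOW conflicts found.

Answer: No FIRST/FOLLOW conflicts.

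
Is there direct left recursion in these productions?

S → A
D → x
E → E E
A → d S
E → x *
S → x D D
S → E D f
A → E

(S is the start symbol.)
Direct left recursion occurs when N → N α for some non-terminal N (the right-hand side begins with the left-hand side itself).

S → A: starts with A
D → x: starts with x
E → E E: LEFT RECURSIVE (starts with E)
A → d S: starts with d
E → x *: starts with x
S → x D D: starts with x
S → E D f: starts with E
A → E: starts with E

The grammar has direct left recursion on: E.

Answer: Yes, E is left-recursive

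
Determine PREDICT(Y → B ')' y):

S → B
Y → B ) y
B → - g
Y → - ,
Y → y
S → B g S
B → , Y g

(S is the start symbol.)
{ ',', '-' }

PREDICT(Y → B ')' y) = (FIRST(RHS) \ {ε}) ∪ (FOLLOW(Y) if ε ∈ FIRST(RHS), i.e. RHS ⇒* ε)
FIRST(B) = { ',', '-' }
FIRST(B ')' y) = { ',', '-' }
ε ∉ FIRST(B ')' y), so FOLLOW(Y) is not added.
PREDICT(Y → B ')' y) = { ',', '-' }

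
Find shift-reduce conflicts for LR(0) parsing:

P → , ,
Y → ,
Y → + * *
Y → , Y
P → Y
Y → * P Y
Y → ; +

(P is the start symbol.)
A shift-reduce conflict occurs when an LR(0) state has both:
  - a complete (reduce) item [A → α .] (dot at the end), and
  - a shift item [B → β . c γ] (dot before a terminal).

Augment with P' → P and build the canonical LR(0) collection (I0 = CLOSURE({[P' → . P]}), then GOTO on every symbol after a dot until no new states appear). It has 15 states:
  I0: { [P → . , ,], [P → . Y], [P' → . P], [Y → . * P Y], [Y → . + * *], [Y → . , Y], [Y → . ,], [Y → . ; +] }  — shift
  I1: { [P → . , ,], [P → . Y], [Y → * . P Y], [Y → . * P Y], [Y → . + * *], [Y → . , Y], [Y → . ,], [Y → . ; +] }  — shift
  I2: { [Y → + . * *] }  — shift
  I3: { [P → , . ,], [Y → , . Y], [Y → , .], [Y → . * P Y], [Y → . + * *], [Y → . , Y], [Y → . ,], [Y → . ; +] }  — shift, reduce
  I4: { [Y → ; . +] }  — shift
  I5: { [P' → P .] }  — accept
  I6: { [P → Y .] }  — reduce
  I7: { [Y → ; + .] }  — reduce
  I8: { [P → , , .], [Y → , . Y], [Y → , .], [Y → . * P Y], [Y → . + * *], [Y → . , Y], [Y → . ,], [Y → . ; +] }  — shift, 2 reduces
  I9: { [Y → , Y .] }  — reduce
  I10: { [Y → , . Y], [Y → , .], [Y → . * P Y], [Y → . + * *], [Y → . , Y], [Y → . ,], [Y → . ; +] }  — shift, reduce
  I11: { [Y → + * . *] }  — shift
  I12: { [Y → + * * .] }  — reduce
  I13: { [Y → * P . Y], [Y → . * P Y], [Y → . + * *], [Y → . , Y], [Y → . ,], [Y → . ; +] }  — shift
  I14: { [Y → * P Y .] }  — reduce

I3 contains reduce item [Y → , .] and shift items [P → , . ,], [Y → . * P Y], [Y → . + * *], [Y → . ,], [Y → . , Y], [Y → . ; +] — shift-reduce conflict.
I8 contains reduce items [P → , , .], [Y → , .] and shift items [Y → . * P Y], [Y → . + * *], [Y → . ,], [Y → . , Y], [Y → . ; +] — shift-reduce conflict.
I10 contains reduce item [Y → , .] and shift items [Y → . * P Y], [Y → . + * *], [Y → . ,], [Y → . , Y], [Y → . ; +] — shift-reduce conflict.

Answer: Yes — I3: [Y → , .] vs [P → , . ,]; I8: [P → , , .] vs [Y → . * P Y]; I10: [Y → , .] vs [Y → . * P Y]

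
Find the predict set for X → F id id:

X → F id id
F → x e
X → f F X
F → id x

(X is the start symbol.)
PREDICT(X → F id id) = (FIRST(RHS) \ {ε}) ∪ (FOLLOW(X) if ε ∈ FIRST(RHS), i.e. RHS ⇒* ε)
FIRST(F) = { 'id', 'x' }
FIRST(F id id) = { 'id', 'x' }
ε ∉ FIRST(F id id), so FOLLOW(X) is not added.
PREDICT(X → F id id) = { 'id', 'x' }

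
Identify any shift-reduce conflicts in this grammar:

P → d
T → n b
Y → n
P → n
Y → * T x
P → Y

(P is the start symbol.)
A shift-reduce conflict occurs when an LR(0) state has both:
  - a complete (reduce) item [A → α .] (dot at the end), and
  - a shift item [B → β . c γ] (dot before a terminal).

Augment with P' → P and build the canonical LR(0) collection (I0 = CLOSURE({[P' → . P]}), then GOTO on every symbol after a dot until no new states appear). It has 10 states:
  I0: { [P → . Y], [P → . d], [P → . n], [P' → . P], [Y → . * T x], [Y → . n] }  — shift
  I1: { [T → . n b], [Y → * . T x] }  — shift
  I2: { [P' → P .] }  — accept
  I3: { [P → Y .] }  — reduce
  I4: { [P → d .] }  — reduce
  I5: { [P → n .], [Y → n .] }  — 2 reduces
  I6: { [Y → * T . x] }  — shift
  I7: { [T → n . b] }  — shift
  I8: { [T → n b .] }  — reduce
  I9: { [Y → * T x .] }  — reduce

No state contains both a complete item and a shift item.

Answer: No shift-reduce conflicts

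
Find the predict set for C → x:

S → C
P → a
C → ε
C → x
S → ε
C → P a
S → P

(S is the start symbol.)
PREDICT(C → x) = (FIRST(RHS) \ {ε}) ∪ (FOLLOW(C) if ε ∈ FIRST(RHS), i.e. RHS ⇒* ε)
FIRST(x) = { 'x' }
ε ∉ FIRST(x), so FOLLOW(C) is not added.
PREDICT(C → x) = { 'x' }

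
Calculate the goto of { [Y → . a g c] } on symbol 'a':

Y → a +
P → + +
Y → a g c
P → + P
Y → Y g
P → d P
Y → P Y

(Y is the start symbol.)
{ [Y → a . g c] }

GOTO(I, 'a') = CLOSURE({ [A → αX.β] : [A → α.Xβ] ∈ I, X = 'a' })

Items with dot before 'a', with the dot advanced:
  [Y → . a g c] → [Y → a . g c]
Closure adds nothing (no advanced item has the dot before a non-terminal).

GOTO = { [Y → a . g c] }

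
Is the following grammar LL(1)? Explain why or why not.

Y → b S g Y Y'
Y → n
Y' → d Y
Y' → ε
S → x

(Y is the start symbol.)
A grammar is LL(1) if for each non-terminal N with multiple productions, the predict sets of those productions are pairwise disjoint, where PREDICT(N → α) = (FIRST(α) \ {ε}) ∪ (FOLLOW(N) if α ⇒* ε).

Relevant sets:
  FOLLOW(Y') = { $, 'd' }

For Y:
  PREDICT(Y → b S g Y Y') = { 'b' }
  PREDICT(Y → n) = { 'n' }
For Y':
  PREDICT(Y' → d Y) = { 'd' }
  PREDICT(Y' → ε) = { $, 'd' }
S has a single production, so nothing to check there.

Conflict found: Predict set conflict for Y': { 'd' }
The grammar is NOT LL(1).

Answer: No. Predict set conflict for Y': { 'd' }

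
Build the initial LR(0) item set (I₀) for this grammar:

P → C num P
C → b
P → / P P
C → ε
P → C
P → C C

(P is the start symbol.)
{ [C → . b], [C → .], [P → . / P P], [P → . C C], [P → . C num P], [P → . C], [P' → . P] }

First, augment the grammar with P' → P
I₀ = CLOSURE({ [P' → . P] }):
  [P' → . P] has the dot before P: add [P → . C num P], [P → . / P P], [P → . C], [P → . C C]
  [P → . C num P] has the dot before C: add [C → . b], [C → .]
No further items can be added.

I₀ = { [C → . b], [C → .], [P → . / P P], [P → . C C], [P → . C num P], [P → . C], [P' → . P] }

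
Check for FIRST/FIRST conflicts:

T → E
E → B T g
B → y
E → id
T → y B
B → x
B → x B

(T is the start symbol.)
Yes. T → E / T → y B on { 'y' }; B → x / B → x B on { 'x' }

FIRST sets of the non-terminals at (or reachable through a nullable prefix from) the front of some alternative:
  FIRST(E) = { 'id', 'x', 'y' }
  FIRST(B) = { 'x', 'y' }

Productions for T:
  T → E: FIRST = { 'id', 'x', 'y' }
  T → y B: FIRST = { 'y' }
Productions for E:
  E → B T g: FIRST = { 'x', 'y' }
  E → id: FIRST = { 'id' }
Productions for B:
  B → y: FIRST = { 'y' }
  B → x: FIRST = { 'x' }
  B → x B: FIRST = { 'x' }

Conflict for T: T → E and T → y B
  Overlap: { 'y' }
Conflict for B: B → x and B → x B
  Overlap: { 'x' }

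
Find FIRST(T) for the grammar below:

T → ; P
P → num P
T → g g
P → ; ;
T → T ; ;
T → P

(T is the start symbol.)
To compute FIRST(T), examine every production with T on the left-hand side, reading each right-hand side left to right until a non-nullable symbol is reached.

FIRST sets of the other non-terminals involved (by the same procedure, iterated to a fixed point):
  FIRST(P) = { ';', 'num' }

From T → ; P:
  - ';' is a terminal: add ';' and stop
From T → g g:
  - g is a terminal: add 'g' and stop
From T → T ; ;:
  - T is the symbol being defined: contributes nothing new
    T is not nullable, so stop
From T → P:
  - P is a non-terminal: add FIRST(P) \ {ε} = { ';', 'num' }
    P is not nullable, so stop

Collecting: FIRST(T) = { ';', 'g', 'num' }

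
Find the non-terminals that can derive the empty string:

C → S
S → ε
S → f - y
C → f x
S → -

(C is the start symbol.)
A non-terminal is nullable if it can derive ε (the empty string): either it has an ε-production, or it has a production whose right-hand side consists entirely of nullable non-terminals.

ε-productions: S → ε
So S is immediately nullable.
C → S: every symbol on the right is nullable, so C is nullable too.
Every non-terminal is now nullable.
Nullable = { 'C', 'S' }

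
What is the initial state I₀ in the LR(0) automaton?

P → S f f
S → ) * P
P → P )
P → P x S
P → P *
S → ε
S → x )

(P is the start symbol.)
{ [P → . P )], [P → . P *], [P → . P x S], [P → . S f f], [P' → . P], [S → . ) * P], [S → . x )], [S → .] }

First, augment the grammar with P' → P
I₀ = CLOSURE({ [P' → . P] }):
  [P' → . P] has the dot before P: add [P → . S f f], [P → . P )], [P → . P x S], [P → . P *]
  [P → . S f f] has the dot before S: add [S → . ) * P], [S → .], [S → . x )]
No further items can be added.

I₀ = { [P → . P )], [P → . P *], [P → . P x S], [P → . S f f], [P' → . P], [S → . ) * P], [S → . x )], [S → .] }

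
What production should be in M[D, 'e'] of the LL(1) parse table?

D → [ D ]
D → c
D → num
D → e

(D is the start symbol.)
D → e

To find M[D, 'e'], we find productions for D where 'e' is in the predict set (PREDICT(N → α) = (FIRST(α) \ {ε}) ∪ (FOLLOW(N) if α ⇒* ε)).

D → [ D ]: PREDICT = { '[' }
D → c: PREDICT = { 'c' }
D → num: PREDICT = { 'num' }
D → e: PREDICT = { 'e' }
  'e' is in predict set, so this production goes in M[D, 'e']

M[D, 'e'] = D → e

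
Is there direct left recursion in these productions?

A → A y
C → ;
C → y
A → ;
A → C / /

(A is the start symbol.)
Direct left recursion occurs when N → N α for some non-terminal N (the right-hand side begins with the left-hand side itself).

A → A y: LEFT RECURSIVE (starts with A)
C → ;: starts with ';'
C → y: starts with y
A → ;: starts with ';'
A → C / /: starts with C

The grammar has direct left recursion on: A.

Answer: Yes, A is left-recursive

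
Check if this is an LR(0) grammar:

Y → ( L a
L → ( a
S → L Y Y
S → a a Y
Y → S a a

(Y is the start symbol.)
Augment with Y' → Y and build the canonical LR(0) collection (I0 = CLOSURE({[Y' → . Y]}), then GOTO on every symbol after a dot until no new states appear). It has 16 states:
  I0: { [L → . ( a], [S → . L Y Y], [S → . a a Y], [Y → . ( L a], [Y → . S a a], [Y' → . Y] }  — shift
  I1: { [L → ( . a], [L → . ( a], [Y → ( . L a] }  — shift
  I2: { [L → . ( a], [S → . L Y Y], [S → . a a Y], [S → L . Y Y], [Y → . ( L a], [Y → . S a a] }  — shift
  I3: { [Y → S . a a] }  — shift
  I4: { [Y' → Y .] }  — accept
  I5: { [S → a . a Y] }  — shift
  I6: { [L → . ( a], [S → . L Y Y], [S → . a a Y], [S → a a . Y], [Y → . ( L a], [Y → . S a a] }  — shift
  I7: { [S → a a Y .] }  — reduce
  I8: { [Y → S a . a] }  — shift
  I9: { [Y → S a a .] }  — reduce
  I10: { [L → . ( a], [S → . L Y Y], [S → . a a Y], [S → L Y . Y], [Y → . ( L a], [Y → . S a a] }  — shift
  I11: { [S → L Y Y .] }  — reduce
  I12: { [L → ( . a] }  — shift
  I13: { [Y → ( L . a] }  — shift
  I14: { [L → ( a .] }  — reduce
  I15: { [Y → ( L a .] }  — reduce

Every state is either a pure shift/goto state or contains exactly one complete item and nothing to shift — no conflicts. The grammar is LR(0).

Answer: Yes, the grammar is LR(0)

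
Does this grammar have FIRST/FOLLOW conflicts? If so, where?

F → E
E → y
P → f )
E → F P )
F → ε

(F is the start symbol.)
Nullable non-terminals: F.
FIRST sets used below: FIRST(E) = { 'f', 'y' }

F: nullable alternative(s) F → ε; FOLLOW(F) = { $, 'f' }
  F → E: FIRST \ {ε} = { 'f', 'y' } — overlaps FOLLOW(F) on { 'f' }: CONFLICT
  F → ε: FIRST \ {ε} = { } — this is the only nullable alternative, skip

E, P have no nullable alternative, so no FIRST/FOLLOW check is needed there.

So the grammar has 1 FIRST/FOLLOW conflict (marked CONFLICT above).

Answer: Yes. F → E with FOLLOW(F) on { 'f' }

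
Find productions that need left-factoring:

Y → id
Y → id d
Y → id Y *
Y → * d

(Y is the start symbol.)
Yes, Y has productions with common prefix 'id'

Left-factoring is needed when two productions for the same non-terminal
share a common prefix on the right-hand side.

Productions for Y:
  Y → id
  Y → id d
  Y → id Y *
  Y → * d

Found common prefix 'id' in productions for Y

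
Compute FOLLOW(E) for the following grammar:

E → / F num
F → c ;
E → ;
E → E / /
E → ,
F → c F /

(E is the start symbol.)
{ $, '/' }

E is the start symbol, so $ ∈ FOLLOW(E).
In E → E / /: E is followed by '/' '/', add FIRST('/' '/') \ {ε} = { '/' }

Taking the union: FOLLOW(E) = { $, '/' }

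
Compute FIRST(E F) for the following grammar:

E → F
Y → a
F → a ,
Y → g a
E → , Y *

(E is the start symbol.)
{ ',', 'a' }

FIRST sets of the non-terminals involved (from the grammar, by fixed-point iteration):
  FIRST(E) = { ',', 'a' }

To compute FIRST(E F), process the symbols left to right:
Symbol E is a non-terminal. Add FIRST(E) \ {ε} = { ',', 'a' }
E is not nullable (ε ∉ FIRST(E)), so stop here.
FIRST(E F) = { ',', 'a' }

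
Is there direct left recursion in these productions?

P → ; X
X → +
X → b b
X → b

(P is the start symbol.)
P → ; X: starts with ';'
X → +: starts with '+'
X → b b: starts with b
X → b: starts with b

No direct left recursion found.

Answer: No direct left recursion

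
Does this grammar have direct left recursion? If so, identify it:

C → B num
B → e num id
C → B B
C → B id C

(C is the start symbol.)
C → B num: starts with B
B → e num id: starts with e
C → B B: starts with B
C → B id C: starts with B

No direct left recursion found.

Answer: No direct left recursion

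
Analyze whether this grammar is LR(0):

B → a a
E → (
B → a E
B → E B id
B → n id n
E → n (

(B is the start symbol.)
Yes, the grammar is LR(0)

A grammar is LR(0) if no state in the canonical LR(0) collection has:
  - both a shift item (dot before a terminal) and a complete item (shift-reduce conflict), or
  - two or more complete items (reduce-reduce conflict; the accept item [B' → B .] counts as a complete item here).

Augment with B' → B and build the canonical LR(0) collection (I0 = CLOSURE({[B' → . B]}), then GOTO on every symbol after a dot until no new states appear). It has 14 states:
  I0: { [B → . E B id], [B → . a E], [B → . a a], [B → . n id n], [B' → . B], [E → . (], [E → . n (] }  — shift
  I1: { [E → ( .] }  — reduce
  I2: { [B' → B .] }  — accept
  I3: { [B → . E B id], [B → . a E], [B → . a a], [B → . n id n], [B → E . B id], [E → . (], [E → . n (] }  — shift
  I4: { [B → a . E], [B → a . a], [E → . (], [E → . n (] }  — shift
  I5: { [B → n . id n], [E → n . (] }  — shift
  I6: { [E → n ( .] }  — reduce
  I7: { [B → n id . n] }  — shift
  I8: { [B → n id n .] }  — reduce
  I9: { [B → a E .] }  — reduce
  I10: { [B → a a .] }  — reduce
  I11: { [E → n . (] }  — shift
  I12: { [B → E B . id] }  — shift
  I13: { [B → E B id .] }  — reduce

Every state is either a pure shift/goto state or contains exactly one complete item and nothing to shift — no conflicts. The grammar is LR(0).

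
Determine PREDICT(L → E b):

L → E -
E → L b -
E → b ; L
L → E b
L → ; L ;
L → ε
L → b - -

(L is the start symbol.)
PREDICT(L → E b) = (FIRST(RHS) \ {ε}) ∪ (FOLLOW(L) if ε ∈ FIRST(RHS), i.e. RHS ⇒* ε)
FIRST(E) = { ';', 'b' }
FIRST(E b) = { ';', 'b' }
ε ∉ FIRST(E b), so FOLLOW(L) is not added.
PREDICT(L → E b) = { ';', 'b' }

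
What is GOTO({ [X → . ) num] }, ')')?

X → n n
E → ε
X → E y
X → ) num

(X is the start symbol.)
GOTO(I, ')') = CLOSURE({ [A → αX.β] : [A → α.Xβ] ∈ I, X = ')' })

Items with dot before ')', with the dot advanced:
  [X → . ) num] → [X → ) . num]
Closure adds nothing (no advanced item has the dot before a non-terminal).

GOTO = { [X → ) . num] }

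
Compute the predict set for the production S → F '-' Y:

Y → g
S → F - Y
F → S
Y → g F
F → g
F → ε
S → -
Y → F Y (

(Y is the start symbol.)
PREDICT(S → F '-' Y) = (FIRST(RHS) \ {ε}) ∪ (FOLLOW(S) if ε ∈ FIRST(RHS), i.e. RHS ⇒* ε)
FIRST(F) = { '-', 'g', ε }
FIRST(F '-' Y) = { '-', 'g' }
ε ∉ FIRST(F '-' Y), so FOLLOW(S) is not added.
PREDICT(S → F '-' Y) = { '-', 'g' }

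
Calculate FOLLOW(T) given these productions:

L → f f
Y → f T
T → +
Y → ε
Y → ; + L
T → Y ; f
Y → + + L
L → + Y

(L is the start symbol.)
{ $, ';' }

To compute FOLLOW(T), find every occurrence of T on a right-hand side N → α T β: add FIRST(β) \ {ε}, and if β is empty or nullable also add FOLLOW(N). Iterate to a fixed point.

In Y → f T: T is at the end, add FOLLOW(Y)

The FOLLOW sets referred to above (computed the same way, to a fixed point):
  FOLLOW(Y) = { $, ';' }

Taking the union: FOLLOW(T) = { $, ';' }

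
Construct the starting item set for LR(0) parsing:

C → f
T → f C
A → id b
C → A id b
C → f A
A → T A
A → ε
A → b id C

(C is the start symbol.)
{ [A → . T A], [A → . b id C], [A → . id b], [A → .], [C → . A id b], [C → . f A], [C → . f], [C' → . C], [T → . f C] }

First, augment the grammar with C' → C
I₀ = CLOSURE({ [C' → . C] }):
  [C' → . C] has the dot before C: add [C → . f], [C → . A id b], [C → . f A]
  [C → . A id b] has the dot before A: add [A → . id b], [A → . T A], [A → .], [A → . b id C]
  [A → . T A] has the dot before T: add [T → . f C]
No further items can be added.

I₀ = { [A → . T A], [A → . b id C], [A → . id b], [A → .], [C → . A id b], [C → . f A], [C → . f], [C' → . C], [T → . f C] }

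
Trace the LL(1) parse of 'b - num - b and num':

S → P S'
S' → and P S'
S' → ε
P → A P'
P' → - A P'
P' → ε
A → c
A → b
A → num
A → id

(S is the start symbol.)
LL(1) parsing maintains a stack (initially the start symbol over $) and the input. At each step: if the stack top is a terminal, match it against the current input token; if it is a non-terminal N, replace it with the RHS of M[N, lookahead] (the unique production whose predict set contains the lookahead).

Stack is shown with the top on the left.

Stack        Input                  Action
------------------------------------------
S $          b - num - b and num $  output S → P S'
P S' $       b - num - b and num $  output P → A P'
A P' S' $    b - num - b and num $  output A → b
b P' S' $    b - num - b and num $  match 'b'
P' S' $      - num - b and num $    output P' → - A P'
- A P' S' $  - num - b and num $    match '-'
A P' S' $    num - b and num $      output A → num
num P' S' $  num - b and num $      match 'num'
P' S' $      - b and num $          output P' → - A P'
- A P' S' $  - b and num $          match '-'
A P' S' $    b and num $            output A → b
b P' S' $    b and num $            match 'b'
P' S' $      and num $              output P' → ε
S' $         and num $              output S' → and P S'
and P S' $   and num $              match 'and'
P S' $       num $                  output P → A P'
A P' S' $    num $                  output A → num
num P' S' $  num $                  match 'num'
P' S' $      $                      output P' → ε
S' $         $                      output S' → ε
$            $                      accept

The string is accepted.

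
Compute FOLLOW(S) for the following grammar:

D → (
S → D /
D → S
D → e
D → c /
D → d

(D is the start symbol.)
{ $, '/' }

In D → S: S is at the end, add FOLLOW(D)

The FOLLOW sets referred to above (computed the same way, to a fixed point):
  FOLLOW(D) = { $, '/' }

Taking the union: FOLLOW(S) = { $, '/' }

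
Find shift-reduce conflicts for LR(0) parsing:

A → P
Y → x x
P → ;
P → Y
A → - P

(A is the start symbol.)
No shift-reduce conflicts

Augment with A' → A and build the canonical LR(0) collection (I0 = CLOSURE({[A' → . A]}), then GOTO on every symbol after a dot until no new states appear). It has 9 states:
  I0: { [A → . - P], [A → . P], [A' → . A], [P → . ;], [P → . Y], [Y → . x x] }  — shift
  I1: { [A → - . P], [P → . ;], [P → . Y], [Y → . x x] }  — shift
  I2: { [P → ; .] }  — reduce
  I3: { [A' → A .] }  — accept
  I4: { [A → P .] }  — reduce
  I5: { [P → Y .] }  — reduce
  I6: { [Y → x . x] }  — shift
  I7: { [Y → x x .] }  — reduce
  I8: { [A → - P .] }  — reduce

No state contains both a complete item and a shift item.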